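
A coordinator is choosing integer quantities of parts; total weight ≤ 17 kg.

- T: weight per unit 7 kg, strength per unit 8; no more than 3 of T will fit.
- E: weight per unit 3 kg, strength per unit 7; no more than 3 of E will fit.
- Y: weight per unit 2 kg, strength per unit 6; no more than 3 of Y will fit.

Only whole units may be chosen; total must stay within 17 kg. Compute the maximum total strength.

Y has the best ratio (6/2); taking only Y gives at most 3×6 = 18 (stopped by the supply cap of 3).
Mixing does better — 3×E and 3×Y: weight 15 ≤ 17, strength 3·7 + 3·6 = 39.

39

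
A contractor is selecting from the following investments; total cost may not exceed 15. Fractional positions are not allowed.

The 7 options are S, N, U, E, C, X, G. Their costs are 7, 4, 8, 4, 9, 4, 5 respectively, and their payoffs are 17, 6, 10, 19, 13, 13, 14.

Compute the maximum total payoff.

Take S, E, and X: cost 7 + 4 + 4 = 15 ≤ 15, payoff 17 + 19 + 13 = 49.
No other feasible combination does better.

49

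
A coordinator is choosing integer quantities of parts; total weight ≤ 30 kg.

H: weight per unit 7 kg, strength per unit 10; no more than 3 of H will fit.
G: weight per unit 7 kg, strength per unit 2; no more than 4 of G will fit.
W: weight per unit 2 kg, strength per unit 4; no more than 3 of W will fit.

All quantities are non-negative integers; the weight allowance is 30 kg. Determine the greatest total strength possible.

42

Take 3×H and 3×W: weight 27 ≤ 30, strength 3·10 + 3·4 = 42.
W has the best ratio (4/2) and is taken to its limit of 3; remaining capacity is filled optimally with the others.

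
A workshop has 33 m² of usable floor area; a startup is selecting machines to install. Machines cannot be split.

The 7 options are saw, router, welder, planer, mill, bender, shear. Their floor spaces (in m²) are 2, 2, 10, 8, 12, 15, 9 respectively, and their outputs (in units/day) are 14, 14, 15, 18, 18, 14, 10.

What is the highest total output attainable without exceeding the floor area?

saw + router + welder + planer + shear: floor space 2 + 2 + 10 + 8 + 9 = 31 ≤ 33, output 14 + 14 + 15 + 18 + 10 = 71.
saw + router + planer + mill + shear: floor space 2 + 2 + 8 + 12 + 9 = 33 ≤ 33, output 14 + 14 + 18 + 18 + 10 = 74.
Best is saw, router, planer, mill, and shear with total output 74.

74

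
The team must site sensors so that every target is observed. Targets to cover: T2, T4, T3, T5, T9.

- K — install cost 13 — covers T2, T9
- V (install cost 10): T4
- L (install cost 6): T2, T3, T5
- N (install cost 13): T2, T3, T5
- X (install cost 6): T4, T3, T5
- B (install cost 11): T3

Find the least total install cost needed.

The greedy cost-per-new-target heuristic would pick L, X, and K for 25, but a cheaper cover exists.
Choose K and X: together they cover T2, T4, T3, T5, T9 — every target.
Total install cost: 13 + 6 = 19.
No cover costs less than 19.

19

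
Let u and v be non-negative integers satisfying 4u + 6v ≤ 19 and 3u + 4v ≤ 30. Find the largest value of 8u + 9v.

33

The continuous relaxation peaks at (4.75, 0) with value 38.00; rounding to a feasible lattice point costs some objective.
(u,v)=(3,1): 4·3+6·1=18≤19, 3·3+4·1=13≤30, objective 33.
(u,v)=(4,0): 4·4+6·0=16≤19, 3·4+4·0=12≤30, objective 32.
(u,v)=(2,1): 4·2+6·1=14≤19, 3·2+4·1=10≤30, objective 25.
The best lattice point is (3,1), giving 33.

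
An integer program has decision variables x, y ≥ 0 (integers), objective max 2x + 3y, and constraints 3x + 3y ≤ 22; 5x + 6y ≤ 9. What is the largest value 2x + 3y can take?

Relaxing integrality, the LP optimum is 4.50 at (x,y) = (0, 1.5), which is not an integer point.
(x,y)=(0,1): 3·0+3·1=3≤22, 5·0+6·1=6≤9, objective 3.
(x,y)=(1,0): 3·1+3·0=3≤22, 5·1+6·0=5≤9, objective 2.
The best lattice point is (0,1), giving 3.

3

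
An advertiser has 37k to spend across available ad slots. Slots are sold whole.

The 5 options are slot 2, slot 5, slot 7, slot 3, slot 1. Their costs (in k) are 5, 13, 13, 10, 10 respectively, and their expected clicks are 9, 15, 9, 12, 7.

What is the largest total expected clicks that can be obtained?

Treat it as a binary knapsack problem.
Take slot 2, slot 5, and slot 3: cost 5 + 13 + 10 = 28 ≤ 37, expected clicks 9 + 15 + 12 = 36.
No feasible combination exceeds this.

36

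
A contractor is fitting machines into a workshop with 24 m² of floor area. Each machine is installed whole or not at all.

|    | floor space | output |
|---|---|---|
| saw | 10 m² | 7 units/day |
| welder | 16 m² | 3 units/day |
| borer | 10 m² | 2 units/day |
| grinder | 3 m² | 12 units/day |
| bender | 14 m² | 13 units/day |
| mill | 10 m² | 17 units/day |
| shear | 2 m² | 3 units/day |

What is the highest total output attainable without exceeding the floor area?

36

Allowing fractional choices, the relaxed optimum would be about 40.4, but machines are indivisible.
saw + grinder + mill: floor space 10 + 3 + 10 = 23 ≤ 24, output 7 + 12 + 17 = 36.
borer + grinder + mill: floor space 10 + 3 + 10 = 23 ≤ 24, output 2 + 12 + 17 = 31.
grinder + mill + shear: floor space 3 + 10 + 2 = 15 ≤ 24, output 12 + 17 + 3 = 32.
Best is saw, grinder, and mill with total output 36.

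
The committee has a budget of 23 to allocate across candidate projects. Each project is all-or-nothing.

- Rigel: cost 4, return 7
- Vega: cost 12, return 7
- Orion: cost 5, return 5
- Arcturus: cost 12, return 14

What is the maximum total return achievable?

26

Allowing fractional choices, the relaxed optimum would be about 27.2, but projects are indivisible.
Rigel + Arcturus: cost 4 + 12 = 16 ≤ 23, return 7 + 14 = 21.
Orion + Arcturus: cost 5 + 12 = 17 ≤ 23, return 5 + 14 = 19.
Rigel + Orion + Arcturus: cost 4 + 5 + 12 = 21 ≤ 23, return 7 + 5 + 14 = 26.
Best is Rigel, Orion, and Arcturus with total return 26.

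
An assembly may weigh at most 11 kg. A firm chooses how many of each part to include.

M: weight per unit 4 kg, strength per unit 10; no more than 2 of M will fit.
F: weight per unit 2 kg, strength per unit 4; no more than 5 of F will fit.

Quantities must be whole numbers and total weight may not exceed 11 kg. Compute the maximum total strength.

This is a bounded integer knapsack.
1×M and 3×F: weight 10 ≤ 11, strength 1·10 + 3·4 = 22.
2×M and 1×F: weight 10 ≤ 11, strength 2·10 + 1·4 = 24.
Best is 24.

24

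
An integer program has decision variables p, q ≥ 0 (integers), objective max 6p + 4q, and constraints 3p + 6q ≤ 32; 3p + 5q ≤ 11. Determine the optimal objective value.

(p,q)=(3,0): 3·3+6·0=9≤32, 3·3+5·0=9≤11, objective 18.
(p,q)=(2,1): 3·2+6·1=12≤32, 3·2+5·1=11≤11, objective 16.
(p,q)=(2,0): 3·2+6·0=6≤32, 3·2+5·0=6≤11, objective 12.
The best lattice point is (3,0), giving 18.

18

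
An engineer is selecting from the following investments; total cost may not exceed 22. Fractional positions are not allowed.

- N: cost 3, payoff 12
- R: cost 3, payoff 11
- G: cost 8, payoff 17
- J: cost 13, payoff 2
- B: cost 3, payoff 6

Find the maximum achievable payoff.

46

Take N, R, G, and B: cost 3 + 3 + 8 + 3 = 17 ≤ 22, payoff 12 + 11 + 17 + 6 = 46.
No other feasible combination does better.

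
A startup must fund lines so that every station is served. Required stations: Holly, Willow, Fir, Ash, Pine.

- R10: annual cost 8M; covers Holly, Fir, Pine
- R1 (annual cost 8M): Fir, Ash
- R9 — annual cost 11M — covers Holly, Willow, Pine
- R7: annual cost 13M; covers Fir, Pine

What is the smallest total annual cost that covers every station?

This is an integer covering problem.
Choose R1 and R9: together they cover Holly, Willow, Fir, Ash, Pine — every station.
Total annual cost: 8 + 11 = 19.

19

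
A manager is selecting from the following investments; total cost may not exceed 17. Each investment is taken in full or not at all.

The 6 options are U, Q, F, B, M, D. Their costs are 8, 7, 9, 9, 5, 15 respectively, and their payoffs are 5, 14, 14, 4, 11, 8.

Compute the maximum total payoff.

28

F + M: cost 9 + 5 = 14 ≤ 17, payoff 14 + 11 = 25.
Q + F: cost 7 + 9 = 16 ≤ 17, payoff 14 + 14 = 28.
Q + M: cost 7 + 5 = 12 ≤ 17, payoff 14 + 11 = 25.
Best is Q and F with total payoff 28.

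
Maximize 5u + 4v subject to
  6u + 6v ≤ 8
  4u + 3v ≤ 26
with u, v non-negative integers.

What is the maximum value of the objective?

5

The continuous relaxation peaks at (1.33, 0) with value 6.67; rounding to a feasible lattice point costs some objective.
(u,v)=(1,0): 6·1+6·0=6≤8, 4·1+3·0=4≤26, objective 5.
(u,v)=(0,1): 6·0+6·1=6≤8, 4·0+3·1=3≤26, objective 4.
(u,v)=(0,0): 6·0+6·0=0≤8, 4·0+3·0=0≤26, objective 0.
Maximum is 5 at (u,v)=(1,0).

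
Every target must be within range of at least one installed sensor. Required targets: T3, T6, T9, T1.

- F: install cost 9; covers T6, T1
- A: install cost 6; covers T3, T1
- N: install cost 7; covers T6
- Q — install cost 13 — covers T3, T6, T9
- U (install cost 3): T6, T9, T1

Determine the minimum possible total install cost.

This is a weighted set-cover instance.
Choose A and U: together they cover T3, T6, T9, T1 — every target.
Total install cost: 6 + 3 = 9.
No cover costs less than 9.

9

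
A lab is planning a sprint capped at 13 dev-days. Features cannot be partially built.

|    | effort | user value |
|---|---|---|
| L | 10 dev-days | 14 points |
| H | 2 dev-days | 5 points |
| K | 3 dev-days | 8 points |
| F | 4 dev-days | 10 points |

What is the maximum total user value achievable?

23

Take H, K, and F: effort 2 + 3 + 4 = 9 ≤ 13, user value 5 + 8 + 10 = 23.
No other feasible combination does better.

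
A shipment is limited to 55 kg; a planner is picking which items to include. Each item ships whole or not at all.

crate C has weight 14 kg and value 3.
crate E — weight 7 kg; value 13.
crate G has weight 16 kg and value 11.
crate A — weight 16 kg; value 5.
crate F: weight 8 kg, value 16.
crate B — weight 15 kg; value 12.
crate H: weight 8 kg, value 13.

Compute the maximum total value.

65

crate E + crate G + crate A + crate F + crate H: weight 7 + 16 + 16 + 8 + 8 = 55 ≤ 55, value 13 + 11 + 5 + 16 + 13 = 58.
crate E + crate G + crate F + crate B + crate H: weight 7 + 16 + 8 + 15 + 8 = 54 ≤ 55, value 13 + 11 + 16 + 12 + 13 = 65.
crate E + crate A + crate F + crate B + crate H: weight 7 + 16 + 8 + 15 + 8 = 54 ≤ 55, value 13 + 5 + 16 + 12 + 13 = 59.
Best is crate E, crate G, crate F, crate B, and crate H with total value 65.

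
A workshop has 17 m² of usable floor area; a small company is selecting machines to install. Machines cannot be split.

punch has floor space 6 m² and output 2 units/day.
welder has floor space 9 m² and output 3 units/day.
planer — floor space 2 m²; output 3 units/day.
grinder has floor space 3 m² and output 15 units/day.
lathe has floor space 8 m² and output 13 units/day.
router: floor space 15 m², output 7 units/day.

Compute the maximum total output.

31

Take planer, grinder, and lathe: floor space 2 + 3 + 8 = 13 ≤ 17, output 3 + 15 + 13 = 31.
No other feasible combination does better.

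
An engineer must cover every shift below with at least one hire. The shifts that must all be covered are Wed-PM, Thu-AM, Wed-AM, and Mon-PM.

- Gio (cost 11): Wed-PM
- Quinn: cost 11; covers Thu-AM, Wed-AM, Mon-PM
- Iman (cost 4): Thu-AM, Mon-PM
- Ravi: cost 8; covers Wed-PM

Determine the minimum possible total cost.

19

This is a weighted set-cover instance.
The greedy cost-per-new-shift heuristic would pick Iman, Ravi, and Quinn for 23, but a cheaper cover exists.
Choose Quinn and Ravi: together they cover Wed-PM, Thu-AM, Wed-AM, Mon-PM — every shift.
Total cost: 11 + 8 = 19.
No cover costs less than 19.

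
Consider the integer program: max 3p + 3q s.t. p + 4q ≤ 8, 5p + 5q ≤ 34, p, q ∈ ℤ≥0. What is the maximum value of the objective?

(p,q)=(6,0) is feasible, giving 18.
(p,q)=(5,0) is feasible, giving 15.
No feasible integer point exceeds 18.

18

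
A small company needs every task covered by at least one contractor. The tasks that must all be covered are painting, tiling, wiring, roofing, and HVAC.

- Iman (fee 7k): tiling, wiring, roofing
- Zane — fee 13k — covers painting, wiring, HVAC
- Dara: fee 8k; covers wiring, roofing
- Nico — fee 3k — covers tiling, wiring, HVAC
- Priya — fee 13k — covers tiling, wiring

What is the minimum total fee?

The greedy cost-per-new-task heuristic would pick Nico, Iman, and Zane for 23, but a cheaper cover exists.
Choose Iman and Zane: together they cover painting, tiling, wiring, roofing, HVAC — every task.
Total fee: 7 + 13 = 20.
No cover costs less than 20.

20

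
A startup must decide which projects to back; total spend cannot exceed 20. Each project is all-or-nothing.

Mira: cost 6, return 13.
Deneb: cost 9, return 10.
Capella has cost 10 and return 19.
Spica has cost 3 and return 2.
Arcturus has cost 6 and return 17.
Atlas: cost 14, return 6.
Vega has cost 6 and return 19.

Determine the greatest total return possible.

49

Take Mira, Arcturus, and Vega: cost 6 + 6 + 6 = 18 ≤ 20, return 13 + 17 + 19 = 49.
No other feasible combination does better.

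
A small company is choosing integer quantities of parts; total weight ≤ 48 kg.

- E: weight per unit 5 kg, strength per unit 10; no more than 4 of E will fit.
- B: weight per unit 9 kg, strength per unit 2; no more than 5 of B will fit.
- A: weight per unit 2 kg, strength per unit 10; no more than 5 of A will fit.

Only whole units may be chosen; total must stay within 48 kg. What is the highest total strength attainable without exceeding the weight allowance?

94

4×E, 2×B, and 5×A: weight 48 ≤ 48, strength 4·10 + 2·2 + 5·10 = 94.
4×E, 1×B, and 5×A: weight 39 ≤ 48, strength 4·10 + 1·2 + 5·10 = 92.
Best is 94.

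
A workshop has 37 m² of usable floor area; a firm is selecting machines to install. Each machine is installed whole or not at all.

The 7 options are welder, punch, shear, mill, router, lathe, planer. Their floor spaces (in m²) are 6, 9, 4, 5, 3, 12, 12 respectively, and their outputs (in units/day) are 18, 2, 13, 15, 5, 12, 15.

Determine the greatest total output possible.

66

welder + shear + mill + router + lathe: floor space 6 + 4 + 5 + 3 + 12 = 30 ≤ 37, output 18 + 13 + 15 + 5 + 12 = 63.
welder + punch + shear + mill + planer: floor space 6 + 9 + 4 + 5 + 12 = 36 ≤ 37, output 18 + 2 + 13 + 15 + 15 = 63.
welder + shear + mill + router + planer: floor space 6 + 4 + 5 + 3 + 12 = 30 ≤ 37, output 18 + 13 + 15 + 5 + 15 = 66.
Best is welder, shear, mill, router, and planer with total output 66.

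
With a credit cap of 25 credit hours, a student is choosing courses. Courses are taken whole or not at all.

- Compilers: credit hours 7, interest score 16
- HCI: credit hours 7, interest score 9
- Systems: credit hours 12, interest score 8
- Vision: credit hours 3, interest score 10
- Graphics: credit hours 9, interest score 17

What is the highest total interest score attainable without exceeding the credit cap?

43

Compilers + Vision + Graphics: credit hours 7 + 3 + 9 = 19 ≤ 25, interest score 16 + 10 + 17 = 43.
Compilers + HCI + Graphics: credit hours 7 + 7 + 9 = 23 ≤ 25, interest score 16 + 9 + 17 = 42.
Best is Compilers, Vision, and Graphics with total interest score 43.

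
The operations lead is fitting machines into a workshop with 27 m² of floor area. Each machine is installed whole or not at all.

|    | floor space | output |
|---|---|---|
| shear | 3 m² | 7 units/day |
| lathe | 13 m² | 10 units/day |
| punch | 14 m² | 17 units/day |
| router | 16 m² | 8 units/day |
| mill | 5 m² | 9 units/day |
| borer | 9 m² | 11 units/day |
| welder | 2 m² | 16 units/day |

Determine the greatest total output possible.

49

Allowing fractional choices, the relaxed optimum would be about 52.7, but machines are indivisible.
shear + punch + mill + welder: floor space 3 + 14 + 5 + 2 = 24 ≤ 27, output 7 + 17 + 9 + 16 = 49.
punch + borer + welder: floor space 14 + 9 + 2 = 25 ≤ 27, output 17 + 11 + 16 = 44.
shear + lathe + borer + welder: floor space 3 + 13 + 9 + 2 = 27 ≤ 27, output 7 + 10 + 11 + 16 = 44.
Best is shear, punch, mill, and welder with total output 49.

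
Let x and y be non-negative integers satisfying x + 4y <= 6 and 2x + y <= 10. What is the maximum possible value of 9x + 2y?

(x,y)=(5,0): 1·5+4·0=5≤6, 2·5+1·0=10≤10, objective 45.
(x,y)=(4,0): 1·4+4·0=4≤6, 2·4+1·0=8≤10, objective 36.
The best lattice point is (5,0), giving 45.

45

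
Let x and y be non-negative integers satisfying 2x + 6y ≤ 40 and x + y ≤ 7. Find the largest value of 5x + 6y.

(x,y)=(1,6) is feasible, giving 41.
(x,y)=(2,5) is feasible, giving 40.
Maximum is 41 at (x,y)=(1,6).

41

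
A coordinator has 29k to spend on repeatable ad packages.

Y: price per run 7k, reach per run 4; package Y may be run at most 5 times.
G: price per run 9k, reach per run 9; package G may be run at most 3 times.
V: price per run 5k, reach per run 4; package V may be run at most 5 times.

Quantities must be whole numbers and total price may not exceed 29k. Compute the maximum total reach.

27

This is a bounded integer knapsack.
2×G and 2×V: price 28 ≤ 29, reach 2·9 + 2·4 = 26.
3×G: price 27 ≤ 29, reach 3·9 = 27.
Best is 27.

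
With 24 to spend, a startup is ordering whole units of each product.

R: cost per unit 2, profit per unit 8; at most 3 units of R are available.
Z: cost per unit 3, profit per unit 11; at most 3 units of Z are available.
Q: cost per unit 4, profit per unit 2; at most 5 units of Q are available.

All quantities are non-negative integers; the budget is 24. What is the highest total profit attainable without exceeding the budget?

This is a bounded integer knapsack.
3×R, 3×Z, and 2×Q: cost 23 ≤ 24, profit 3·8 + 3·11 + 2·2 = 61.
3×R, 3×Z, and 1×Q: cost 19 ≤ 24, profit 3·8 + 3·11 + 1·2 = 59.
Best is 61.

61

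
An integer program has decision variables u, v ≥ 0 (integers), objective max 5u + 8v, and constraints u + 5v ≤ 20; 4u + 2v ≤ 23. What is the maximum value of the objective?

(u,v)=(4,3) is feasible, giving 44.
(u,v)=(3,3) is feasible, giving 39.
(u,v)=(4,2) is feasible, giving 36.
The best lattice point is (4,3), giving 44.

44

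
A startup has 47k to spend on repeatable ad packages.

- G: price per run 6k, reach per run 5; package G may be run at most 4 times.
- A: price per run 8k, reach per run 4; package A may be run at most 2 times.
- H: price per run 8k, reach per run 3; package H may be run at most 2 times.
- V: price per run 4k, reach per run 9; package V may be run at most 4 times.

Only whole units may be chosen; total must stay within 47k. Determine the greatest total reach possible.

4×G and 4×V: price 40 ≤ 47, reach 4·5 + 4·9 = 56.
3×G, 1×A, and 4×V: price 42 ≤ 47, reach 3·5 + 1·4 + 4·9 = 55.
Best is 56.

56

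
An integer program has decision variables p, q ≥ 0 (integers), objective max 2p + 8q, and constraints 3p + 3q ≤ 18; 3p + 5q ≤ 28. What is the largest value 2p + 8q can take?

42

(p,q)=(1,5): 3·1+3·5=18≤18, 3·1+5·5=28≤28, objective 42.
(p,q)=(0,5): 3·0+3·5=15≤18, 3·0+5·5=25≤28, objective 40.
(p,q)=(2,4): 3·2+3·4=18≤18, 3·2+5·4=26≤28, objective 36.
Maximum is 42 at (p,q)=(1,5).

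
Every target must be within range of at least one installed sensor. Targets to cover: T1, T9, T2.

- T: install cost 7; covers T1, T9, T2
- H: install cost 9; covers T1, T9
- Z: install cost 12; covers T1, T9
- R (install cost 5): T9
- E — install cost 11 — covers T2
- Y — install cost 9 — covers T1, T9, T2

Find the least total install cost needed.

T alone covers T1, T9, T2 — every target.
Total install cost: 7.
No cover costs less than 7.

7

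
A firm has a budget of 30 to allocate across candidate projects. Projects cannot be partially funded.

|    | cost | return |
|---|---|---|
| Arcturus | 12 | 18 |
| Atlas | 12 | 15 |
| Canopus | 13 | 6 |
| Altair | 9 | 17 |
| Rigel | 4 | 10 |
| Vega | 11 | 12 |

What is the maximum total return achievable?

Allowing fractional choices, the relaxed optimum would be about 51.2, but projects are indivisible.
Arcturus + Altair + Rigel: cost 12 + 9 + 4 = 25 ≤ 30, return 18 + 17 + 10 = 45.
Arcturus + Atlas + Rigel: cost 12 + 12 + 4 = 28 ≤ 30, return 18 + 15 + 10 = 43.
Best is Arcturus, Altair, and Rigel with total return 45.

45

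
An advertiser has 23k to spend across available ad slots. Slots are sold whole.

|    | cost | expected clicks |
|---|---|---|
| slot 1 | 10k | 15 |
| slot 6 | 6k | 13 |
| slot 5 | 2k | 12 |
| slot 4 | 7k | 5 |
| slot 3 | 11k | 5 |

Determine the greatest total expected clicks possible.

40

Allowing fractional choices, the relaxed optimum would be about 43.6, but ad slots are indivisible.
slot 1 + slot 5 + slot 4: cost 10 + 2 + 7 = 19 ≤ 23, expected clicks 15 + 12 + 5 = 32.
slot 1 + slot 6 + slot 5: cost 10 + 6 + 2 = 18 ≤ 23, expected clicks 15 + 13 + 12 = 40.
slot 1 + slot 6 + slot 4: cost 10 + 6 + 7 = 23 ≤ 23, expected clicks 15 + 13 + 5 = 33.
Best is slot 1, slot 6, and slot 5 with total expected clicks 40.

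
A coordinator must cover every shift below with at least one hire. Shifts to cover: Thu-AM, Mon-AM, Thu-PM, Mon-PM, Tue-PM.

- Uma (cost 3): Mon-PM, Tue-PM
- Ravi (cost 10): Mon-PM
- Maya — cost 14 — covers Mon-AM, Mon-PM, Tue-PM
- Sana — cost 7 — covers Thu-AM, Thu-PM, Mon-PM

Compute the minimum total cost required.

The greedy cost-per-new-shift heuristic would pick Uma, Sana, and Maya for 24, but a cheaper cover exists.
Choose Maya and Sana: together they cover Thu-AM, Mon-AM, Thu-PM, Mon-PM, Tue-PM — every shift.
Total cost: 14 + 7 = 21.
No cover costs less than 21.

21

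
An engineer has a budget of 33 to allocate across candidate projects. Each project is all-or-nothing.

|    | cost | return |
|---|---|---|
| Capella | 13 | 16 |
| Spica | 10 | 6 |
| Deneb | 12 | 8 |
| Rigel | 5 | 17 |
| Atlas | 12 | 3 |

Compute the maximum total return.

41

This is a 0-1 knapsack instance.
Capella + Deneb + Rigel: cost 13 + 12 + 5 = 30 ≤ 33, return 16 + 8 + 17 = 41.
Capella + Spica + Rigel: cost 13 + 10 + 5 = 28 ≤ 33, return 16 + 6 + 17 = 39.
Best is Capella, Deneb, and Rigel with total return 41.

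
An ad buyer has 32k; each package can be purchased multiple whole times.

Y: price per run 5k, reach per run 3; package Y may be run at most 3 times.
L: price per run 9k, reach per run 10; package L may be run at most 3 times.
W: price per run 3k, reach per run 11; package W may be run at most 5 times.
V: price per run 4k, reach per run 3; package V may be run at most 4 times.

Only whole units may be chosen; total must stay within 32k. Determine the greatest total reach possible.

This is a bounded integer knapsack.
1×L, 5×W, and 1×V: price 28 ≤ 32, reach 1·10 + 5·11 + 1·3 = 68.
1×L, 5×W, and 2×V: price 32 ≤ 32, reach 1·10 + 5·11 + 2·3 = 71.
Best is 71.

71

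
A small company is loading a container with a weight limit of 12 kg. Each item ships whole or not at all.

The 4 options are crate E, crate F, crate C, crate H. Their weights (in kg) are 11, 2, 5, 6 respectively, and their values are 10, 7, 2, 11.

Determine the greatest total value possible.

Allowing fractional choices, the relaxed optimum would be about 21.6, but items are indivisible.
crate H: weight 6 ≤ 12, value 11.
crate F + crate H: weight 2 + 6 = 8 ≤ 12, value 7 + 11 = 18.
crate C + crate H: weight 5 + 6 = 11 ≤ 12, value 2 + 11 = 13.
Best is crate F and crate H with total value 18.

18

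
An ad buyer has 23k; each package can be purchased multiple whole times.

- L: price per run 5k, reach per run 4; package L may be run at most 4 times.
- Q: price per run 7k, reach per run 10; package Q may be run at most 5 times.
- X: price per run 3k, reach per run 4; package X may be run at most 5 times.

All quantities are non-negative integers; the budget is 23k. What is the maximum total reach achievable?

Take 2×Q and 3×X: price 23 ≤ 23, reach 2·10 + 3·4 = 32.
No other integer combination yields more.

32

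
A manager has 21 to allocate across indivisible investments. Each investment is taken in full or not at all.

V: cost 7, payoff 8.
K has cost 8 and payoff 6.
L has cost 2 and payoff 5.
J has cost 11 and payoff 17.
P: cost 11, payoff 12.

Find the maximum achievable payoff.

Allowing fractional choices, the relaxed optimum would be about 31.1, but investments are indivisible.
K + L + J: cost 8 + 2 + 11 = 21 ≤ 21, payoff 6 + 5 + 17 = 28.
V + J: cost 7 + 11 = 18 ≤ 21, payoff 8 + 17 = 25.
V + L + J: cost 7 + 2 + 11 = 20 ≤ 21, payoff 8 + 5 + 17 = 30.
Best is V, L, and J with total payoff 30.

30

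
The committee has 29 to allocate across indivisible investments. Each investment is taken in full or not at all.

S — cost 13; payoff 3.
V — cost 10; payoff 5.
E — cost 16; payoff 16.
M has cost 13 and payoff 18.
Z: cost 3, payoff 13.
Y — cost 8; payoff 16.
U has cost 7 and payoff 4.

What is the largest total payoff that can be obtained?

47

Take M, Z, and Y: cost 13 + 3 + 8 = 24 ≤ 29, payoff 18 + 13 + 16 = 47.
No other feasible combination does better.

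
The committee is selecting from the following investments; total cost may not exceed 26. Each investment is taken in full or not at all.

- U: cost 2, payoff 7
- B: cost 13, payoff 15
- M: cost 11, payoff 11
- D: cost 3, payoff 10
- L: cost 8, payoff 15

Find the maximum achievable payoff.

Take U, B, D, and L: cost 2 + 13 + 3 + 8 = 26 ≤ 26, payoff 7 + 15 + 10 + 15 = 47.
No other feasible combination does better.

47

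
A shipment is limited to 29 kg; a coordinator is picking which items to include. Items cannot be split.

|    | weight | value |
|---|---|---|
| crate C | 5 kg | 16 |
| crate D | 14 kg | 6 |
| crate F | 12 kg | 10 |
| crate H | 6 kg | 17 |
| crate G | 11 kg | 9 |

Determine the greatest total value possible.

43

Allowing fractional choices, the relaxed optimum would be about 47.9, but items are indivisible.
crate C + crate D + crate H: weight 5 + 14 + 6 = 25 ≤ 29, value 16 + 6 + 17 = 39.
crate C + crate H + crate G: weight 5 + 6 + 11 = 22 ≤ 29, value 16 + 17 + 9 = 42.
crate C + crate F + crate H: weight 5 + 12 + 6 = 23 ≤ 29, value 16 + 10 + 17 = 43.
Best is crate C, crate F, and crate H with total value 43.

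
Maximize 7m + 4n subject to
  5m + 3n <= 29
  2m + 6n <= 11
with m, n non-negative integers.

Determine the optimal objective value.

35

Relaxing integrality, the LP optimum is 38.50 at (m,n) = (5.5, 0), which is not an integer point.
(m,n)=(5,0): 5·5+3·0=25≤29, 2·5+6·0=10≤11, objective 35.
(m,n)=(4,0): 5·4+3·0=20≤29, 2·4+6·0=8≤11, objective 28.
Maximum is 35 at (m,n)=(5,0).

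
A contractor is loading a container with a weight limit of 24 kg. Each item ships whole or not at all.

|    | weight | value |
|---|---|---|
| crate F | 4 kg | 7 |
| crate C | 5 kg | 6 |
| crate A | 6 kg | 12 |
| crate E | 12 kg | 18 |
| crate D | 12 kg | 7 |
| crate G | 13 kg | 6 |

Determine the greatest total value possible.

37

crate C + crate A + crate E: weight 5 + 6 + 12 = 23 ≤ 24, value 6 + 12 + 18 = 36.
crate F + crate A + crate E: weight 4 + 6 + 12 = 22 ≤ 24, value 7 + 12 + 18 = 37.
crate F + crate C + crate E: weight 4 + 5 + 12 = 21 ≤ 24, value 7 + 6 + 18 = 31.
Best is crate F, crate A, and crate E with total value 37.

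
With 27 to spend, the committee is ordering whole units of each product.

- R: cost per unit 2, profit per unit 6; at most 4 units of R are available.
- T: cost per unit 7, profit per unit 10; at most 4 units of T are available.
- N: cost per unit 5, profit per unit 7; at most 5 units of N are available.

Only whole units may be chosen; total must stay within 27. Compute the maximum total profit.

3×R and 3×T: cost 27 ≤ 27, profit 3·6 + 3·10 = 48.
4×R, 2×T, and 1×N: cost 27 ≤ 27, profit 4·6 + 2·10 + 1·7 = 51.
Best is 51.

51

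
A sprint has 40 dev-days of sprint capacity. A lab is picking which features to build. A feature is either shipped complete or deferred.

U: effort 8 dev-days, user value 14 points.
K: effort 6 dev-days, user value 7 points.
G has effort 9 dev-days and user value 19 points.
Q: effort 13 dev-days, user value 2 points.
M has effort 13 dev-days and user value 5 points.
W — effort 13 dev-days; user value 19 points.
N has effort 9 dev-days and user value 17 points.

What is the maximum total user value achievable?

69

Allowing fractional choices, the relaxed optimum would be about 70.2, but features are indivisible.
K + G + W + N: effort 6 + 9 + 13 + 9 = 37 ≤ 40, user value 7 + 19 + 19 + 17 = 62.
U + K + G + W: effort 8 + 6 + 9 + 13 = 36 ≤ 40, user value 14 + 7 + 19 + 19 = 59.
U + G + W + N: effort 8 + 9 + 13 + 9 = 39 ≤ 40, user value 14 + 19 + 19 + 17 = 69.
Best is U, G, W, and N with total user value 69.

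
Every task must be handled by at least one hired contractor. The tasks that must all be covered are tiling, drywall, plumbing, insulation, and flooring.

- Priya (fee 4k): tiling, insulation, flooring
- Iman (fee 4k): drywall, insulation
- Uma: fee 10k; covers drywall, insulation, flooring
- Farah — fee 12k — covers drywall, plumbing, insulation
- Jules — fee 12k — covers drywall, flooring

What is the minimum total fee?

This is a weighted set-cover instance.
The greedy cost-per-new-task heuristic would pick Priya, Iman, and Farah for 20, but a cheaper cover exists.
Choose Priya and Farah: together they cover tiling, drywall, plumbing, insulation, flooring — every task.
Total fee: 4 + 12 = 16.
No cover costs less than 16.

16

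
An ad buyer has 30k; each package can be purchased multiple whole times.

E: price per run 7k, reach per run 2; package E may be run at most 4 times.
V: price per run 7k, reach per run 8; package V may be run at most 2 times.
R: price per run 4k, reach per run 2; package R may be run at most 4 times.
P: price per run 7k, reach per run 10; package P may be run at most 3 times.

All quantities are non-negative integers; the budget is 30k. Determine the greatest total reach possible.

38

P has the best ratio (10/7); taking only P gives at most 3×10 = 30 (stopped by the supply cap of 3).
Mixing does better — 1×V and 3×P: price 28 ≤ 30, reach 1·8 + 3·10 = 38.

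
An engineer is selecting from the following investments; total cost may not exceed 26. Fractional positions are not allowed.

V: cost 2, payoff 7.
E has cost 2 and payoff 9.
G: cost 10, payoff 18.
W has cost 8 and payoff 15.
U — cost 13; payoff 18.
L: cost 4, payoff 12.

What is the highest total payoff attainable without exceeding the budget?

61

Take V, E, G, W, and L: cost 2 + 2 + 10 + 8 + 4 = 26 ≤ 26, payoff 7 + 9 + 18 + 15 + 12 = 61.
No other feasible combination does better.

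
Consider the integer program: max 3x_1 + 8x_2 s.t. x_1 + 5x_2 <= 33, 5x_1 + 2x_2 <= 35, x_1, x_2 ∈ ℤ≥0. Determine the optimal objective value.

57

Relaxing integrality, the LP optimum is 59.43 at (x_1,x_2) = (4.74, 5.65), which is not an integer point.
(x_1,x_2)=(3,6): 1·3+5·6=33≤33, 5·3+2·6=27≤35, objective 57.
(x_1,x_2)=(5,5): 1·5+5·5=30≤33, 5·5+2·5=35≤35, objective 55.
(x_1,x_2)=(2,6): 1·2+5·6=32≤33, 5·2+2·6=22≤35, objective 54.
Maximum is 57 at (x_1,x_2)=(3,6).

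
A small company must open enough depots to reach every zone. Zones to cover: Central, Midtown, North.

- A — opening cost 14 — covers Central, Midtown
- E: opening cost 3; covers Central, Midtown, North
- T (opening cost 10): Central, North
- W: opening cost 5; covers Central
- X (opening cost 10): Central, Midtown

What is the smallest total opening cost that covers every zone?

3

E alone covers Central, Midtown, North — every zone.
Total opening cost: 3.
No cover costs less than 3.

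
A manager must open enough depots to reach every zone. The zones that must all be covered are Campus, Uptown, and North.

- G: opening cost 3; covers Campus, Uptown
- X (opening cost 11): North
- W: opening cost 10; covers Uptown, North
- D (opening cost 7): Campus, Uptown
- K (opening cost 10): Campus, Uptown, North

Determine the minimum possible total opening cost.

10

The greedy cost-per-new-zone heuristic would pick G and W for 13, but a cheaper cover exists.
K alone covers Campus, Uptown, North — every zone.
Total opening cost: 10.
No cover costs less than 10.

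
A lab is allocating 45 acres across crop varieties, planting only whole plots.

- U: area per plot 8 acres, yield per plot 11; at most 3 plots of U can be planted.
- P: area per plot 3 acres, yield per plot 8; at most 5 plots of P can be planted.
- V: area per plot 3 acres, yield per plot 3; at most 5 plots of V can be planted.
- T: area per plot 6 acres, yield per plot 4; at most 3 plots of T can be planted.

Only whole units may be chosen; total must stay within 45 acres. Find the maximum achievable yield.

79

This is a bounded integer knapsack.
P has the best ratio (8/3); taking only P gives at most 5×8 = 40 (stopped by the supply cap of 5).
Mixing does better — 3×U, 5×P, and 2×V: area 45 ≤ 45, yield 3·11 + 5·8 + 2·3 = 79.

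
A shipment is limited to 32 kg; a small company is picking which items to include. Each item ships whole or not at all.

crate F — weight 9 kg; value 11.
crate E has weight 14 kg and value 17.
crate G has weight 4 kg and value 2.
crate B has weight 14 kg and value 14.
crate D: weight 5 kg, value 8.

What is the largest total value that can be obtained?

38

Allowing fractional choices, the relaxed optimum would be about 40.0, but items are indivisible.
crate F + crate E + crate G + crate D: weight 9 + 14 + 4 + 5 = 32 ≤ 32, value 11 + 17 + 2 + 8 = 38.
crate F + crate E + crate D: weight 9 + 14 + 5 = 28 ≤ 32, value 11 + 17 + 8 = 36.
Best is crate F, crate E, crate G, and crate D with total value 38.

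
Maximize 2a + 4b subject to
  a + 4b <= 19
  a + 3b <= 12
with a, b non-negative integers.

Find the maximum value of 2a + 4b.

24

(a,b)=(12,0): 1·12+4·0=12≤19, 1·12+3·0=12≤12, objective 24.
(a,b)=(11,0): 1·11+4·0=11≤19, 1·11+3·0=11≤12, objective 22.
Maximum is 24 at (a,b)=(12,0).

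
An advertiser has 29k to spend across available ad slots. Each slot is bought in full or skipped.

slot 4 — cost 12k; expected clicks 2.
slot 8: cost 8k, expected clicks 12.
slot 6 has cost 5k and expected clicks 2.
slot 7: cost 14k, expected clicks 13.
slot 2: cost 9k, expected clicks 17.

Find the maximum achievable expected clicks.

slot 4 + slot 8 + slot 2: cost 12 + 8 + 9 = 29 ≤ 29, expected clicks 2 + 12 + 17 = 31.
slot 6 + slot 7 + slot 2: cost 5 + 14 + 9 = 28 ≤ 29, expected clicks 2 + 13 + 17 = 32.
slot 8 + slot 6 + slot 2: cost 8 + 5 + 9 = 22 ≤ 29, expected clicks 12 + 2 + 17 = 31.
Best is slot 6, slot 7, and slot 2 with total expected clicks 32.

32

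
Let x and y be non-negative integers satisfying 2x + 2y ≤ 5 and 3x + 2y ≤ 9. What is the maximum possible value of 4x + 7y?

14

The continuous relaxation peaks at (0, 2.5) with value 17.50; rounding to a feasible lattice point costs some objective.
(x,y)=(0,2): 2·0+2·2=4≤5, 3·0+2·2=4≤9, objective 14.
(x,y)=(1,1): 2·1+2·1=4≤5, 3·1+2·1=5≤9, objective 11.
(x,y)=(0,1): 2·0+2·1=2≤5, 3·0+2·1=2≤9, objective 7.
The best lattice point is (0,2), giving 14.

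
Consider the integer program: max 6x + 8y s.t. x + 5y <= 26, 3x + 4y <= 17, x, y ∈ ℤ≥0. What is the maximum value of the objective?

34

(x,y)=(3,2): 1·3+5·2=13≤26, 3·3+4·2=17≤17, objective 34.
(x,y)=(4,1): 1·4+5·1=9≤26, 3·4+4·1=16≤17, objective 32.
(x,y)=(2,2): 1·2+5·2=12≤26, 3·2+4·2=14≤17, objective 28.
(x,y)=(3,1): 1·3+5·1=8≤26, 3·3+4·1=13≤17, objective 26.
The best lattice point is (3,2), giving 34.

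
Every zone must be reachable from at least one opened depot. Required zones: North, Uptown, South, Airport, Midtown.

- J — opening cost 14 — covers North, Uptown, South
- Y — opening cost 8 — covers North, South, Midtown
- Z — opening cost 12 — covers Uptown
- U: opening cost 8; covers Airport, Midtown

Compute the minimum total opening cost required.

Choose J and U: together they cover North, Uptown, South, Airport, Midtown — every zone.
Total opening cost: 14 + 8 = 22.

22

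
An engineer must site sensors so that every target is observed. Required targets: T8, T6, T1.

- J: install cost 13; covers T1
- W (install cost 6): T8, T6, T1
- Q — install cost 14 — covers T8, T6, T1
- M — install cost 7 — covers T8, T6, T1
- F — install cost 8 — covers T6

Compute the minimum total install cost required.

W alone covers T8, T6, T1 — every target.
Total install cost: 6.
No cover costs less than 6.

6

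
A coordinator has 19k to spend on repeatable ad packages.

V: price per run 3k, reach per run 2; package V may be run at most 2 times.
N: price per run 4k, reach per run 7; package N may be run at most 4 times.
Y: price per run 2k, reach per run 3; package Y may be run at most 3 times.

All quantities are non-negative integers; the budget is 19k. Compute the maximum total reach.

31

N has the best ratio (7/4); taking only N gives at most 4×7 = 28 (stopped by the price limit).
Mixing does better — 4×N and 1×Y: price 18 ≤ 19, reach 4·7 + 1·3 = 31.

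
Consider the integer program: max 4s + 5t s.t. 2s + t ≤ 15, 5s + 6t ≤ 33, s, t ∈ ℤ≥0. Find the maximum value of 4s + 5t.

(s,t)=(3,3): 2·3+1·3=9≤15, 5·3+6·3=33≤33, objective 27.
(s,t)=(4,2): 2·4+1·2=10≤15, 5·4+6·2=32≤33, objective 26.
(s,t)=(0,5): 2·0+1·5=5≤15, 5·0+6·5=30≤33, objective 25.
No feasible integer point exceeds 27.

27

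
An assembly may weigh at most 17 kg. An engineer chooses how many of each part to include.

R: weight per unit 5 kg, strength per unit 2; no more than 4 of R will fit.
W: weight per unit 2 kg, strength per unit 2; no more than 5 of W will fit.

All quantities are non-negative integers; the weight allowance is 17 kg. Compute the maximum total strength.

This is a bounded integer knapsack.
5×W: weight 10 ≤ 17, strength 5·2 = 10.
1×R and 5×W: weight 15 ≤ 17, strength 1·2 + 5·2 = 12.
Best is 12.

12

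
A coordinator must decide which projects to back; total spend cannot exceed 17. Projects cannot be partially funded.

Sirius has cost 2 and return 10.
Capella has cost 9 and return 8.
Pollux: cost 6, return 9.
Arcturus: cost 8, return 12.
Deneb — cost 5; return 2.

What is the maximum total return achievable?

Treat it as a binary knapsack problem.
Allowing fractional choices, the relaxed optimum would be about 31.9, but projects are indivisible.
Sirius + Arcturus + Deneb: cost 2 + 8 + 5 = 15 ≤ 17, return 10 + 12 + 2 = 24.
Sirius + Pollux + Arcturus: cost 2 + 6 + 8 = 16 ≤ 17, return 10 + 9 + 12 = 31.
Sirius + Capella + Pollux: cost 2 + 9 + 6 = 17 ≤ 17, return 10 + 8 + 9 = 27.
Best is Sirius, Pollux, and Arcturus with total return 31.

31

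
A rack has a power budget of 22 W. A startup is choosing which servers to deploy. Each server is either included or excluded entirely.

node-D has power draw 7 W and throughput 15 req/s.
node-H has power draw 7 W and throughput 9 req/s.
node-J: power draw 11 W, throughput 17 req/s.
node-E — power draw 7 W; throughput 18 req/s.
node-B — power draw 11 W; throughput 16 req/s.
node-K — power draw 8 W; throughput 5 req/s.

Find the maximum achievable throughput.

This is an integer program with binary decision variables.
node-D + node-E + node-K: power draw 7 + 7 + 8 = 22 ≤ 22, throughput 15 + 18 + 5 = 38.
node-D + node-H + node-E: power draw 7 + 7 + 7 = 21 ≤ 22, throughput 15 + 9 + 18 = 42.
node-J + node-E: power draw 11 + 7 = 18 ≤ 22, throughput 17 + 18 = 35.
Best is node-D, node-H, and node-E with total throughput 42.

42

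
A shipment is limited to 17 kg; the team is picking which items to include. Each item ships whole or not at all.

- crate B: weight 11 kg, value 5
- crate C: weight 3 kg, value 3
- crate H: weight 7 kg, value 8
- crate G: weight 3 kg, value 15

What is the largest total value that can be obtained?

26

This is a 0-1 knapsack instance.
Allowing fractional choices, the relaxed optimum would be about 27.8, but items are indivisible.
crate C + crate H + crate G: weight 3 + 7 + 3 = 13 ≤ 17, value 3 + 8 + 15 = 26.
crate H + crate G: weight 7 + 3 = 10 ≤ 17, value 8 + 15 = 23.
crate B + crate C + crate G: weight 11 + 3 + 3 = 17 ≤ 17, value 5 + 3 + 15 = 23.
Best is crate C, crate H, and crate G with total value 26.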